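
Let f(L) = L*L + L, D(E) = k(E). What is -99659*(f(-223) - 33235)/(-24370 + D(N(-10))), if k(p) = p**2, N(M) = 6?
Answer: 70502243/1058 ≈ 66637.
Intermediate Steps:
D(E) = E**2
f(L) = L + L**2 (f(L) = L**2 + L = L + L**2)
-99659*(f(-223) - 33235)/(-24370 + D(N(-10))) = -99659*(-223*(1 - 223) - 33235)/(-24370 + 6**2) = -99659*(-223*(-222) - 33235)/(-24370 + 36) = -99659/((-24334/(49506 - 33235))) = -99659/((-24334/16271)) = -99659/((-24334*1/16271)) = -99659/(-24334/16271) = -99659*(-16271/24334) = 70502243/1058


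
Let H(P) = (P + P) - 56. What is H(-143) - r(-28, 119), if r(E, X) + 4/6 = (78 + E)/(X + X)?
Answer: -121931/357 ≈ -341.54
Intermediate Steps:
r(E, X) = -2/3 + (78 + E)/(2*X) (r(E, X) = -2/3 + (78 + E)/(X + X) = -2/3 + (78 + E)/((2*X)) = -2/3 + (78 + E)*(1/(2*X)) = -2/3 + (78 + E)/(2*X))
H(P) = -56 + 2*P (H(P) = 2*P - 56 = -56 + 2*P)
H(-143) - r(-28, 119) = (-56 + 2*(-143)) - (234 - 4*119 + 3*(-28))/(6*119) = (-56 - 286) - (234 - 476 - 84)/(6*119) = -342 - (-326)/(6*119) = -342 - 1*(-163/357) = -342 + 163/357 = -121931/357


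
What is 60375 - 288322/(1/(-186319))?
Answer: 53719927093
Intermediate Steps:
60375 - 288322/(1/(-186319)) = 60375 - 288322/(-1/186319) = 60375 - 288322*(-186319) = 60375 + 53719866718 = 53719927093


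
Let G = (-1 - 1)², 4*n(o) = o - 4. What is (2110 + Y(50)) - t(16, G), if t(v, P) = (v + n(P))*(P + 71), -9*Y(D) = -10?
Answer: 8200/9 ≈ 911.11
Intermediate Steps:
n(o) = -1 + o/4 (n(o) = (o - 4)/4 = (-4 + o)/4 = -1 + o/4)
Y(D) = 10/9 (Y(D) = -⅑*(-10) = 10/9)
G = 4 (G = (-2)² = 4)
t(v, P) = (71 + P)*(-1 + v + P/4) (t(v, P) = (v + (-1 + P/4))*(P + 71) = (-1 + v + P/4)*(71 + P) = (71 + P)*(-1 + v + P/4))
(2110 + Y(50)) - t(16, G) = (2110 + 10/9) - (-71 + 71*16 + (¼)*4² + (67/4)*4 + 4*16) = 19000/9 - (-71 + 1136 + (¼)*16 + 67 + 64) = 19000/9 - (-71 + 1136 + 4 + 67 + 64) = 19000/9 - 1*1200 = 19000/9 - 1200 = 8200/9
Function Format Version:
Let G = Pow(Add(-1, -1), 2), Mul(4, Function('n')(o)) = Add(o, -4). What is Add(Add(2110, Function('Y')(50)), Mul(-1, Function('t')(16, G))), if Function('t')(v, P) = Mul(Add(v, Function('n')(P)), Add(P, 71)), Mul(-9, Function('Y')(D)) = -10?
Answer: Rational(8200, 9) ≈ 911.11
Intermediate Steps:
Function('n')(o) = Add(-1, Mul(Rational(1, 4), o)) (Function('n')(o) = Mul(Rational(1, 4), Add(o, -4)) = Mul(Rational(1, 4), Add(-4, o)) = Add(-1, Mul(Rational(1, 4), o)))
Function('Y')(D) = Rational(10, 9) (Function('Y')(D) = Mul(Rational(-1, 9), -10) = Rational(10, 9))
G = 4 (G = Pow(-2, 2) = 4)
Function('t')(v, P) = Mul(Add(71, P), Add(-1, v, Mul(Rational(1, 4), P))) (Function('t')(v, P) = Mul(Add(v, Add(-1, Mul(Rational(1, 4), P))), Add(P, 71)) = Mul(Add(-1, v, Mul(Rational(1, 4), P)), Add(71, P)) = Mul(Add(71, P), Add(-1, v, Mul(Rational(1, 4), P))))
Add(Add(2110, Function('Y')(50)), Mul(-1, Function('t')(16, G))) = Add(Add(2110, Rational(10, 9)), Mul(-1, Add(-71, Mul(71, 16), Mul(Rational(1, 4), Pow(4, 2)), Mul(Rational(67, 4), 4), Mul(4, 16)))) = Add(Rational(19000, 9), Mul(-1, Add(-71, 1136, Mul(Rational(1, 4), 16), 67, 64))) = Add(Rational(19000, 9), Mul(-1, Add(-71, 1136, 4, 67, 64))) = Add(Rational(19000, 9), Mul(-1, 1200)) = Add(Rational(19000, 9), -1200) = Rational(8200, 9)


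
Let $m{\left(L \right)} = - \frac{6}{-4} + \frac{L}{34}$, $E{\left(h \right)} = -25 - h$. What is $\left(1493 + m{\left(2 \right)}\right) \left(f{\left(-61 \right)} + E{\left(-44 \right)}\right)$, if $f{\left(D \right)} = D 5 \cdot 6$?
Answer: $- \frac{92025965}{34} \approx -2.7066 \cdot 10^{6}$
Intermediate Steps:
$m{\left(L \right)} = \frac{3}{2} + \frac{L}{34}$ ($m{\left(L \right)} = \left(-6\right) \left(- \frac{1}{4}\right) + L \frac{1}{34} = \frac{3}{2} + \frac{L}{34}$)
$f{\left(D \right)} = 30 D$ ($f{\left(D \right)} = 5 D 6 = 30 D$)
$\left(1493 + m{\left(2 \right)}\right) \left(f{\left(-61 \right)} + E{\left(-44 \right)}\right) = \left(1493 + \left(\frac{3}{2} + \frac{1}{34} \cdot 2\right)\right) \left(30 \left(-61\right) - -19\right) = \left(1493 + \left(\frac{3}{2} + \frac{1}{17}\right)\right) \left(-1830 + \left(-25 + 44\right)\right) = \left(1493 + \frac{53}{34}\right) \left(-1830 + 19\right) = \frac{50815}{34} \left(-1811\right) = - \frac{92025965}{34}$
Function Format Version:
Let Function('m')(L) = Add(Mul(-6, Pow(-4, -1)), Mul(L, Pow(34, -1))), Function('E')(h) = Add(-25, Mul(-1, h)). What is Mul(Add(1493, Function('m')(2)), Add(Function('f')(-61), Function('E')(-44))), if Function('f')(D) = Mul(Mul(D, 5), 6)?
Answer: Rational(-92025965, 34) ≈ -2.7066e+6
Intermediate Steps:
Function('m')(L) = Add(Rational(3, 2), Mul(Rational(1, 34), L)) (Function('m')(L) = Add(Mul(-6, Rational(-1, 4)), Mul(L, Rational(1, 34))) = Add(Rational(3, 2), Mul(Rational(1, 34), L)))
Function('f')(D) = Mul(30, D) (Function('f')(D) = Mul(Mul(5, D), 6) = Mul(30, D))
Mul(Add(1493, Function('m')(2)), Add(Function('f')(-61), Function('E')(-44))) = Mul(Add(1493, Add(Rational(3, 2), Mul(Rational(1, 34), 2))), Add(Mul(30, -61), Add(-25, Mul(-1, -44)))) = Mul(Add(1493, Add(Rational(3, 2), Rational(1, 17))), Add(-1830, Add(-25, 44))) = Mul(Add(1493, Rational(53, 34)), Add(-1830, 19)) = Mul(Rational(50815, 34), -1811) = Rational(-92025965, 34)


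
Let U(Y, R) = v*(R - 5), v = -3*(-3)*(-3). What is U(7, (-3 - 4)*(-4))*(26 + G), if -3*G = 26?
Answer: -10764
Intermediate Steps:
G = -26/3 (G = -⅓*26 = -26/3 ≈ -8.6667)
v = -27 (v = 9*(-3) = -27)
U(Y, R) = 135 - 27*R (U(Y, R) = -27*(R - 5) = -27*(-5 + R) = 135 - 27*R)
U(7, (-3 - 4)*(-4))*(26 + G) = (135 - 27*(-3 - 4)*(-4))*(26 - 26/3) = (135 - (-189)*(-4))*(52/3) = (135 - 27*28)*(52/3) = (135 - 756)*(52/3) = -621*52/3 = -10764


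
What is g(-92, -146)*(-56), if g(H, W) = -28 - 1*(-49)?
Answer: -1176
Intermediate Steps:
g(H, W) = 21 (g(H, W) = -28 + 49 = 21)
g(-92, -146)*(-56) = 21*(-56) = -1176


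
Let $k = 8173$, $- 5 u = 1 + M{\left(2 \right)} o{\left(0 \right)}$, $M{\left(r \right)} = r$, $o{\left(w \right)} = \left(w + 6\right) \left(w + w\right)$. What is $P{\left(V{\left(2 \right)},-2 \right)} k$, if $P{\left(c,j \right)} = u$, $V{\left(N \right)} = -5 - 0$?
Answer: $- \frac{8173}{5} \approx -1634.6$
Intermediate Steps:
$o{\left(w \right)} = 2 w \left(6 + w\right)$ ($o{\left(w \right)} = \left(6 + w\right) 2 w = 2 w \left(6 + w\right)$)
$V{\left(N \right)} = -5$ ($V{\left(N \right)} = -5 + 0 = -5$)
$u = - \frac{1}{5}$ ($u = - \frac{1 + 2 \cdot 2 \cdot 0 \left(6 + 0\right)}{5} = - \frac{1 + 2 \cdot 2 \cdot 0 \cdot 6}{5} = - \frac{1 + 2 \cdot 0}{5} = - \frac{1 + 0}{5} = \left(- \frac{1}{5}\right) 1 = - \frac{1}{5} \approx -0.2$)
$P{\left(c,j \right)} = - \frac{1}{5}$
$P{\left(V{\left(2 \right)},-2 \right)} k = \left(- \frac{1}{5}\right) 8173 = - \frac{8173}{5}$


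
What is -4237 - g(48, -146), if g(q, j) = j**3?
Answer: 3107899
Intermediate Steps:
-4237 - g(48, -146) = -4237 - 1*(-146)**3 = -4237 - 1*(-3112136) = -4237 + 3112136 = 3107899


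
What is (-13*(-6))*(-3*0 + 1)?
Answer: 78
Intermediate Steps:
(-13*(-6))*(-3*0 + 1) = 78*(0 + 1) = 78*1 = 78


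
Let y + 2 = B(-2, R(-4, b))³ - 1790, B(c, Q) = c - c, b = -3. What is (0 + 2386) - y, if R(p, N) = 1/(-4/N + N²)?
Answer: 4178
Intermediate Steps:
R(p, N) = 1/(N² - 4/N)
B(c, Q) = 0
y = -1792 (y = -2 + (0³ - 1790) = -2 + (0 - 1790) = -2 - 1790 = -1792)
(0 + 2386) - y = (0 + 2386) - 1*(-1792) = 2386 + 1792 = 4178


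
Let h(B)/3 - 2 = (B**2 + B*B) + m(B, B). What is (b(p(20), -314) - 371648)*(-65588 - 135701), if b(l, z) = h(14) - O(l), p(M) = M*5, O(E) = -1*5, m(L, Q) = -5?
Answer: 74572743564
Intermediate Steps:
O(E) = -5
p(M) = 5*M
h(B) = -9 + 6*B**2 (h(B) = 6 + 3*((B**2 + B*B) - 5) = 6 + 3*((B**2 + B**2) - 5) = 6 + 3*(2*B**2 - 5) = 6 + 3*(-5 + 2*B**2) = 6 + (-15 + 6*B**2) = -9 + 6*B**2)
b(l, z) = 1172 (b(l, z) = (-9 + 6*14**2) - 1*(-5) = (-9 + 6*196) + 5 = (-9 + 1176) + 5 = 1167 + 5 = 1172)
(b(p(20), -314) - 371648)*(-65588 - 135701) = (1172 - 371648)*(-65588 - 135701) = -370476*(-201289) = 74572743564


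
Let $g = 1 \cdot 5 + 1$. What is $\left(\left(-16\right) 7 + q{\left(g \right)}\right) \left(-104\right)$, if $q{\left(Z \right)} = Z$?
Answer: $11024$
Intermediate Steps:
$g = 6$ ($g = 5 + 1 = 6$)
$\left(\left(-16\right) 7 + q{\left(g \right)}\right) \left(-104\right) = \left(\left(-16\right) 7 + 6\right) \left(-104\right) = \left(-112 + 6\right) \left(-104\right) = \left(-106\right) \left(-104\right) = 11024$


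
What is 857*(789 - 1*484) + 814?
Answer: 262199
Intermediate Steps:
857*(789 - 1*484) + 814 = 857*(789 - 484) + 814 = 857*305 + 814 = 261385 + 814 = 262199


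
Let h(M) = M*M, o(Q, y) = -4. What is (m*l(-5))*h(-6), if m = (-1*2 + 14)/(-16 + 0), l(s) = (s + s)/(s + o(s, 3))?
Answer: -30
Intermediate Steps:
h(M) = M²
l(s) = 2*s/(-4 + s) (l(s) = (s + s)/(s - 4) = (2*s)/(-4 + s) = 2*s/(-4 + s))
m = -¾ (m = (-2 + 14)/(-16) = 12*(-1/16) = -¾ ≈ -0.75000)
(m*l(-5))*h(-6) = -3*(-5)/(2*(-4 - 5))*(-6)² = -3*(-5)/(2*(-9))*36 = -3*(-5)*(-1)/(2*9)*36 = -¾*10/9*36 = -⅚*36 = -30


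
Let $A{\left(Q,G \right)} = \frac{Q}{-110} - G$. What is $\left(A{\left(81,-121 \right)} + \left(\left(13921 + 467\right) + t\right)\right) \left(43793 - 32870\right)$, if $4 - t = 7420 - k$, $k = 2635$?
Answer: $\frac{1062509007}{10} \approx 1.0625 \cdot 10^{8}$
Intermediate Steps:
$t = -4781$ ($t = 4 - \left(7420 - 2635\right) = 4 - 4785 = -4781$)
$A{\left(Q,G \right)} = - G - \frac{Q}{110}$ ($A{\left(Q,G \right)} = Q \left(- \frac{1}{110}\right) - G = - \frac{Q}{110} - G = - G - \frac{Q}{110}$)
$\left(A{\left(81,-121 \right)} + \left(\left(13921 + 467\right) + t\right)\right) \left(43793 - 32870\right) = \left(\left(\left(-1\right) \left(-121\right) - \frac{81}{110}\right) + \left(\left(13921 + 467\right) - 4781\right)\right) \left(43793 - 32870\right) = \left(\left(121 - \frac{81}{110}\right) + \left(14388 - 4781\right)\right) 10923 = \left(\frac{13229}{110} + 9607\right) 10923 = \frac{1069999}{110} \cdot 10923 = \frac{1062509007}{10}$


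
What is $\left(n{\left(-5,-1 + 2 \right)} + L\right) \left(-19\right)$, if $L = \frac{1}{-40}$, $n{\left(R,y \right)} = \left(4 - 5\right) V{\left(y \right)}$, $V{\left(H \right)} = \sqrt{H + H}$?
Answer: $\frac{19}{40} + 19 \sqrt{2} \approx 27.345$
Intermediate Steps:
$V{\left(H \right)} = \sqrt{2} \sqrt{H}$ ($V{\left(H \right)} = \sqrt{2 H} = \sqrt{2} \sqrt{H}$)
$n{\left(R,y \right)} = - \sqrt{2} \sqrt{y}$ ($n{\left(R,y \right)} = \left(4 - 5\right) \sqrt{2} \sqrt{y} = - \sqrt{2} \sqrt{y}$)
$L = - \frac{1}{40} \approx -0.025$
$\left(n{\left(-5,-1 + 2 \right)} + L\right) \left(-19\right) = \left(- \sqrt{2} \sqrt{-1 + 2} - \frac{1}{40}\right) \left(-19\right) = \left(- \sqrt{2} \sqrt{1} - \frac{1}{40}\right) \left(-19\right) = \left(\left(-1\right) \sqrt{2} \cdot 1 - \frac{1}{40}\right) \left(-19\right) = \left(- \sqrt{2} - \frac{1}{40}\right) \left(-19\right) = \left(- \frac{1}{40} - \sqrt{2}\right) \left(-19\right) = \frac{19}{40} + 19 \sqrt{2}$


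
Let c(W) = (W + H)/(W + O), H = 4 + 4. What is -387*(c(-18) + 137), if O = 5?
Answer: -693117/13 ≈ -53317.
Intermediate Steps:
H = 8
c(W) = (8 + W)/(5 + W) (c(W) = (W + 8)/(W + 5) = (8 + W)/(5 + W))
-387*(c(-18) + 137) = -387*((8 - 18)/(5 - 18) + 137) = -387*(-10/(-13) + 137) = -387*(-1/13*(-10) + 137) = -387*(10/13 + 137) = -387*1791/13 = -693117/13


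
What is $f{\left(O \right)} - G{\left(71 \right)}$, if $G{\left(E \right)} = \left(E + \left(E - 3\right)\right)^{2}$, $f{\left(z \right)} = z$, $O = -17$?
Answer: $-19338$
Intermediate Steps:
$G{\left(E \right)} = \left(-3 + 2 E\right)^{2}$ ($G{\left(E \right)} = \left(E + \left(-3 + E\right)\right)^{2} = \left(-3 + 2 E\right)^{2}$)
$f{\left(O \right)} - G{\left(71 \right)} = -17 - \left(-3 + 2 \cdot 71\right)^{2} = -17 - \left(-3 + 142\right)^{2} = -17 - 139^{2} = -17 - 19321 = -19338$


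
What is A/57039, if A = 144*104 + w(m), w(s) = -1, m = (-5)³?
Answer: 14975/57039 ≈ 0.26254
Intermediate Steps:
m = -125
A = 14975 (A = 144*104 - 1 = 14976 - 1 = 14975)
A/57039 = 14975/57039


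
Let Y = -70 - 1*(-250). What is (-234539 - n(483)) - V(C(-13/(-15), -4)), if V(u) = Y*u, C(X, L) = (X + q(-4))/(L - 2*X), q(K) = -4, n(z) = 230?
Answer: -10099297/43 ≈ -2.3487e+5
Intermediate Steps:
Y = 180 (Y = -70 + 250 = 180)
C(X, L) = (-4 + X)/(L - 2*X) (C(X, L) = (X - 4)/(L - 2*X) = (-4 + X)/(L - 2*X))
V(u) = 180*u
(-234539 - n(483)) - V(C(-13/(-15), -4)) = (-234539 - 1*230) - 180*(-4 - 13/(-15))/(-4 - (-26)/(-15)) = (-234539 - 230) - 180*(-4 - 13*(-1/15))/(-4 - (-26)*(-1)/15) = -234769 - 180*(-4 + 13/15)/(-4 - 2*13/15) = -234769 - 180*-47/15/(-4 - 26/15) = -234769 - 180*-47/15/(-86/15) = -234769 - 180*(-15/86*(-47/15)) = -234769 - 180*47/86 = -234769 - 1*4230/43 = -234769 - 4230/43 = -10099297/43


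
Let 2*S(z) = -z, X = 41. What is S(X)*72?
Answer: -1476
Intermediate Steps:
S(z) = -z/2 (S(z) = (-z)/2 = -z/2)
S(X)*72 = -1/2*41*72 = -41/2*72 = -1476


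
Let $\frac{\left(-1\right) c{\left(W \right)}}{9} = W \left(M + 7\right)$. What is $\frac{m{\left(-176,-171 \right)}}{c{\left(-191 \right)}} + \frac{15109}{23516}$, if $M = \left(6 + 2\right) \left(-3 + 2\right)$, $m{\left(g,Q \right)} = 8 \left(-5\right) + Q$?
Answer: $\frac{30934247}{40424004} \approx 0.76524$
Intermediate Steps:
$m{\left(g,Q \right)} = -40 + Q$
$M = -8$ ($M = 8 \left(-1\right) = -8$)
$c{\left(W \right)} = 9 W$ ($c{\left(W \right)} = - 9 W \left(-8 + 7\right) = - 9 W \left(-1\right) = - 9 \left(- W\right) = 9 W$)
$\frac{m{\left(-176,-171 \right)}}{c{\left(-191 \right)}} + \frac{15109}{23516} = \frac{-40 - 171}{9 \left(-191\right)} + \frac{15109}{23516} = - \frac{211}{-1719} + 15109 \cdot \frac{1}{23516} = \left(-211\right) \left(- \frac{1}{1719}\right) + \frac{15109}{23516} = \frac{211}{1719} + \frac{15109}{23516} = \frac{30934247}{40424004}$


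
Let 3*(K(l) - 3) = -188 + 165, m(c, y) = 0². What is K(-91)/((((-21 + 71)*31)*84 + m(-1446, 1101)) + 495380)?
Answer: -7/938370 ≈ -7.4597e-6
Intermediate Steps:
m(c, y) = 0
K(l) = -14/3 (K(l) = 3 + (-188 + 165)/3 = 3 + (⅓)*(-23) = 3 - 23/3 = -14/3)
K(-91)/((((-21 + 71)*31)*84 + m(-1446, 1101)) + 495380) = -14/(3*((((-21 + 71)*31)*84 + 0) + 495380)) = -14/(3*(((50*31)*84 + 0) + 495380)) = -14/(3*((1550*84 + 0) + 495380)) = -14/(3*((130200 + 0) + 495380)) = -14/(3*(130200 + 495380)) = -14/3/625580 = -14/3*1/625580 = -7/938370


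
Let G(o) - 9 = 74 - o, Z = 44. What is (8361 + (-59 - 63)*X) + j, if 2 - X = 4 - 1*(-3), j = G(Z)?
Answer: 9010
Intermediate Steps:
G(o) = 83 - o (G(o) = 9 + (74 - o) = 83 - o)
j = 39 (j = 83 - 1*44 = 83 - 44 = 39)
X = -5 (X = 2 - (4 - 1*(-3)) = 2 - (4 + 3) = 2 - 1*7 = 2 - 7 = -5)
(8361 + (-59 - 63)*X) + j = (8361 + (-59 - 63)*(-5)) + 39 = (8361 - 122*(-5)) + 39 = (8361 + 610) + 39 = 8971 + 39 = 9010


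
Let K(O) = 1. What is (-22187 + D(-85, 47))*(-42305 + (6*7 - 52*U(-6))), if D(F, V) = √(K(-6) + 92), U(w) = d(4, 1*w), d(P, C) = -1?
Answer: 936535457 - 42211*√93 ≈ 9.3613e+8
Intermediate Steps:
U(w) = -1
D(F, V) = √93 (D(F, V) = √(1 + 92) = √93)
(-22187 + D(-85, 47))*(-42305 + (6*7 - 52*U(-6))) = (-22187 + √93)*(-42305 + (6*7 - 52*(-1))) = (-22187 + √93)*(-42305 + (42 + 52)) = (-22187 + √93)*(-42305 + 94) = (-22187 + √93)*(-42211) = 936535457 - 42211*√93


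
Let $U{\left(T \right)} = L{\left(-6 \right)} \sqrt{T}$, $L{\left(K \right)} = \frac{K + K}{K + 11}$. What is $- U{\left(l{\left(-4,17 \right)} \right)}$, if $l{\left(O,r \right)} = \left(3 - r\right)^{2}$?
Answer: $\frac{168}{5} \approx 33.6$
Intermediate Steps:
$L{\left(K \right)} = \frac{2 K}{11 + K}$
$U{\left(T \right)} = - \frac{12 \sqrt{T}}{5}$ ($U{\left(T \right)} = 2 \left(-6\right) \frac{1}{11 - 6} \sqrt{T} = 2 \left(-6\right) \frac{1}{5} \sqrt{T} = - \frac{12 \sqrt{T}}{5}$)
$- U{\left(l{\left(-4,17 \right)} \right)} = - \frac{\left(-12\right) \sqrt{\left(-3 + 17\right)^{2}}}{5} = - \frac{\left(-12\right) \sqrt{14^{2}}}{5} = - \frac{\left(-12\right) \sqrt{196}}{5} = - \frac{\left(-12\right) 14}{5} = \left(-1\right) \left(- \frac{168}{5}\right) = \frac{168}{5}$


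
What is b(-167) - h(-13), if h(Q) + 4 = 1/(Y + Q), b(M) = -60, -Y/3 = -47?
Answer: -7169/128 ≈ -56.008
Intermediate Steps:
Y = 141 (Y = -3*(-47) = 141)
h(Q) = -4 + 1/(141 + Q)
b(-167) - h(-13) = -60 - (-563 - 4*(-13))/(141 - 13) = -60 - (-563 + 52)/128 = -60 - (-511)/128 = -60 - 1*(-511/128) = -60 + 511/128 = -7169/128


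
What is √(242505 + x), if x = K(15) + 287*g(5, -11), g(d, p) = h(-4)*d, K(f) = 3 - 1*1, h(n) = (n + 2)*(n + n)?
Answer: √265467 ≈ 515.23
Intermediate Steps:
h(n) = 2*n*(2 + n) (h(n) = (2 + n)*(2*n) = 2*n*(2 + n))
K(f) = 2 (K(f) = 3 - 1 = 2)
g(d, p) = 16*d (g(d, p) = (2*(-4)*(2 - 4))*d = (2*(-4)*(-2))*d = 16*d)
x = 22962 (x = 2 + 287*(16*5) = 2 + 287*80 = 2 + 22960 = 22962)
√(242505 + x) = √(242505 + 22962) = √265467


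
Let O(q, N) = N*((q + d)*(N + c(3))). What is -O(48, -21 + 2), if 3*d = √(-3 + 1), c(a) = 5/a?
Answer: -15808 - 988*I*√2/9 ≈ -15808.0 - 155.25*I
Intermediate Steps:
d = I*√2/3 (d = √(-3 + 1)/3 = √(-2)/3 = (I*√2)/3 = I*√2/3 ≈ 0.4714*I)
O(q, N) = N*(5/3 + N)*(q + I*√2/3) (O(q, N) = N*((q + I*√2/3)*(N + 5/3)) = N*((q + I*√2/3)*(5/3 + N)) = N*((5/3 + N)*(q + I*√2/3)) = N*(5/3 + N)*(q + I*√2/3))
-O(48, -21 + 2) = -(-21 + 2)*(15*48 + 5*I*√2 + 9*(-21 + 2)*48 + 3*I*(-21 + 2)*√2)/9 = -(-19)*(720 + 5*I*√2 + 9*(-19)*48 + 3*I*(-19)*√2)/9 = -(-19)*(720 + 5*I*√2 - 8208 - 57*I*√2)/9 = -(-19)*(-7488 - 52*I*√2)/9 = -(15808 + 988*I*√2/9) = -15808 - 988*I*√2/9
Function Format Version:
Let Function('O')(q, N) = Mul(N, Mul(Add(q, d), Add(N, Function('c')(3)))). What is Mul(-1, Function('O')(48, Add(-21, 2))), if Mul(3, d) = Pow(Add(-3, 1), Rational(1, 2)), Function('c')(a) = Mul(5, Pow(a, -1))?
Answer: Add(-15808, Mul(Rational(-988, 9), I, Pow(2, Rational(1, 2)))) ≈ Add(-15808., Mul(-155.25, I))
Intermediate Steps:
d = Mul(Rational(1, 3), I, Pow(2, Rational(1, 2))) (d = Mul(Rational(1, 3), Pow(Add(-3, 1), Rational(1, 2))) = Mul(Rational(1, 3), Pow(-2, Rational(1, 2))) = Mul(Rational(1, 3), Mul(I, Pow(2, Rational(1, 2)))) = Mul(Rational(1, 3), I, Pow(2, Rational(1, 2))) ≈ Mul(0.47140, I))
Function('O')(q, N) = Mul(N, Add(Rational(5, 3), N), Add(q, Mul(Rational(1, 3), I, Pow(2, Rational(1, 2))))) (Function('O')(q, N) = Mul(N, Mul(Add(q, Mul(Rational(1, 3), I, Pow(2, Rational(1, 2)))), Add(N, Mul(5, Pow(3, -1))))) = Mul(N, Mul(Add(q, Mul(Rational(1, 3), I, Pow(2, Rational(1, 2)))), Add(N, Mul(5, Rational(1, 3))))) = Mul(N, Mul(Add(q, Mul(Rational(1, 3), I, Pow(2, Rational(1, 2)))), Add(N, Rational(5, 3)))) = Mul(N, Mul(Add(q, Mul(Rational(1, 3), I, Pow(2, Rational(1, 2)))), Add(Rational(5, 3), N))) = Mul(N, Mul(Add(Rational(5, 3), N), Add(q, Mul(Rational(1, 3), I, Pow(2, Rational(1, 2)))))) = Mul(N, Add(Rational(5, 3), N), Add(q, Mul(Rational(1, 3), I, Pow(2, Rational(1, 2))))))
Mul(-1, Function('O')(48, Add(-21, 2))) = Mul(-1, Mul(Rational(1, 9), Add(-21, 2), Add(Mul(15, 48), Mul(5, I, Pow(2, Rational(1, 2))), Mul(9, Add(-21, 2), 48), Mul(3, I, Add(-21, 2), Pow(2, Rational(1, 2)))))) = Mul(-1, Mul(Rational(1, 9), -19, Add(720, Mul(5, I, Pow(2, Rational(1, 2))), Mul(9, -19, 48), Mul(3, I, -19, Pow(2, Rational(1, 2)))))) = Mul(-1, Mul(Rational(1, 9), -19, Add(720, Mul(5, I, Pow(2, Rational(1, 2))), -8208, Mul(-57, I, Pow(2, Rational(1, 2)))))) = Mul(-1, Mul(Rational(1, 9), -19, Add(-7488, Mul(-52, I, Pow(2, Rational(1, 2)))))) = Mul(-1, Add(15808, Mul(Rational(988, 9), I, Pow(2, Rational(1, 2))))) = Add(-15808, Mul(Rational(-988, 9), I, Pow(2, Rational(1, 2))))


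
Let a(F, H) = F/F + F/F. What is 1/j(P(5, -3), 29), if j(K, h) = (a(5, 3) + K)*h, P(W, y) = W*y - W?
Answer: -1/522 ≈ -0.0019157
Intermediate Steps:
a(F, H) = 2 (a(F, H) = 1 + 1 = 2)
P(W, y) = -W + W*y
j(K, h) = h*(2 + K) (j(K, h) = (2 + K)*h = h*(2 + K))
1/j(P(5, -3), 29) = 1/(29*(2 + 5*(-1 - 3))) = 1/(29*(2 + 5*(-4))) = 1/(29*(2 - 20)) = 1/(29*(-18)) = 1/(-522) = -1/522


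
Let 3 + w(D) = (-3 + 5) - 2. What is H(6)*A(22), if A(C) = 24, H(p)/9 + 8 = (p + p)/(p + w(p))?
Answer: -864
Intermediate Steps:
w(D) = -3 (w(D) = -3 + ((-3 + 5) - 2) = -3 + (2 - 2) = -3 + 0 = -3)
H(p) = -72 + 18*p/(-3 + p) (H(p) = -72 + 9*((p + p)/(p - 3)) = -72 + 9*((2*p)/(-3 + p)) = -72 + 9*(2*p/(-3 + p)) = -72 + 18*p/(-3 + p))
H(6)*A(22) = (54*(4 - 1*6)/(-3 + 6))*24 = (54*(4 - 6)/3)*24 = (54*(1/3)*(-2))*24 = -36*24 = -864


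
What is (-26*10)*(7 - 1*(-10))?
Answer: -4420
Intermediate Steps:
(-26*10)*(7 - 1*(-10)) = -260*(7 + 10) = -260*17 = -4420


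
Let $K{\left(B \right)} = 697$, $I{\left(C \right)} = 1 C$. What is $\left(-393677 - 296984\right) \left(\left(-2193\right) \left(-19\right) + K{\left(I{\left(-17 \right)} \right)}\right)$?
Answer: $-29259162604$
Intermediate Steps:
$I{\left(C \right)} = C$
$\left(-393677 - 296984\right) \left(\left(-2193\right) \left(-19\right) + K{\left(I{\left(-17 \right)} \right)}\right) = \left(-393677 - 296984\right) \left(\left(-2193\right) \left(-19\right) + 697\right) = - 690661 \left(41667 + 697\right) = \left(-690661\right) 42364 = -29259162604$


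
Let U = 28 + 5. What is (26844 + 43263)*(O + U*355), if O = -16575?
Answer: -340720020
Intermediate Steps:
U = 33
(26844 + 43263)*(O + U*355) = (26844 + 43263)*(-16575 + 33*355) = 70107*(-16575 + 11715) = 70107*(-4860) = -340720020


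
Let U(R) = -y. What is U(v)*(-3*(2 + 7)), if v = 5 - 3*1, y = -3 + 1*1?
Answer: -54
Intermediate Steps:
y = -2 (y = -3 + 1 = -2)
v = 2 (v = 5 - 3 = 2)
U(R) = 2 (U(R) = -1*(-2) = 2)
U(v)*(-3*(2 + 7)) = 2*(-3*(2 + 7)) = 2*(-3*9) = 2*(-27) = -54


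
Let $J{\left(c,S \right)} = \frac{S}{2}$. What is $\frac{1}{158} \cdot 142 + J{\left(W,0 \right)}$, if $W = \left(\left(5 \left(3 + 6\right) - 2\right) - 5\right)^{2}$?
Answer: $\frac{71}{79} \approx 0.89873$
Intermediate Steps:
$W = 1444$ ($W = \left(\left(5 \cdot 9 - 2\right) - 5\right)^{2} = \left(\left(45 - 2\right) - 5\right)^{2} = \left(43 - 5\right)^{2} = 38^{2} = 1444$)
$J{\left(c,S \right)} = \frac{S}{2}$ ($J{\left(c,S \right)} = S \frac{1}{2} = \frac{S}{2}$)
$\frac{1}{158} \cdot 142 + J{\left(W,0 \right)} = \frac{1}{158} \cdot 142 + \frac{1}{2} \cdot 0 = \frac{1}{158} \cdot 142 + 0 = \frac{71}{79} + 0 = \frac{71}{79}$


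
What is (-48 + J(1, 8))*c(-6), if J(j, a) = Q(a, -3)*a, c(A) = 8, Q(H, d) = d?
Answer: -576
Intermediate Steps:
J(j, a) = -3*a
(-48 + J(1, 8))*c(-6) = (-48 - 3*8)*8 = (-48 - 24)*8 = -72*8 = -576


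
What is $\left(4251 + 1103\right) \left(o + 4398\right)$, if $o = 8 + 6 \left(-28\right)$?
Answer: $22690252$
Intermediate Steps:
$o = -160$ ($o = 8 - 168 = -160$)
$\left(4251 + 1103\right) \left(o + 4398\right) = \left(4251 + 1103\right) \left(-160 + 4398\right) = 5354 \cdot 4238 = 22690252$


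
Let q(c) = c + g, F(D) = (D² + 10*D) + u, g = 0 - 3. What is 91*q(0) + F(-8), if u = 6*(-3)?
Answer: -307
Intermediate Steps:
g = -3
u = -18
F(D) = -18 + D² + 10*D (F(D) = (D² + 10*D) - 18 = -18 + D² + 10*D)
q(c) = -3 + c (q(c) = c - 3 = -3 + c)
91*q(0) + F(-8) = 91*(-3 + 0) + (-18 + (-8)² + 10*(-8)) = 91*(-3) + (-18 + 64 - 80) = -273 - 34 = -307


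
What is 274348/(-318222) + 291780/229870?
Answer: 1489322020/3657484557 ≈ 0.40720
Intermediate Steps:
274348/(-318222) + 291780/229870 = 274348*(-1/318222) + 291780*(1/229870) = -137174/159111 + 29178/22987 = 1489322020/3657484557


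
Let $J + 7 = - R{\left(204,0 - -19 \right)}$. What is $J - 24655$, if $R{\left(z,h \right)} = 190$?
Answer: $-24852$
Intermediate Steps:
$J = -197$ ($J = -7 - 190 = -197$)
$J - 24655 = -197 - 24655 = -24852$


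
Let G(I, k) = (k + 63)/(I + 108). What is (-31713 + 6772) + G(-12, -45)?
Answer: -399053/16 ≈ -24941.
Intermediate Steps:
G(I, k) = (63 + k)/(108 + I)
(-31713 + 6772) + G(-12, -45) = (-31713 + 6772) + (63 - 45)/(108 - 12) = -24941 + 18/96 = -24941 + (1/96)*18 = -24941 + 3/16 = -399053/16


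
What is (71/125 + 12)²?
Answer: 2468041/15625 ≈ 157.95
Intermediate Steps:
(71/125 + 12)² = (1571/125)² = 2468041/15625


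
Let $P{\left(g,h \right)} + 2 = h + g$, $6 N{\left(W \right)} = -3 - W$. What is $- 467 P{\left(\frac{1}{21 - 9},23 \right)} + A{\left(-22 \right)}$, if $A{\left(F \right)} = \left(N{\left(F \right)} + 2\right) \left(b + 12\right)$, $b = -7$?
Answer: $- \frac{117841}{12} \approx -9820.1$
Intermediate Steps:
$N{\left(W \right)} = - \frac{1}{2} - \frac{W}{6}$ ($N{\left(W \right)} = \frac{-3 - W}{6} = - \frac{1}{2} - \frac{W}{6}$)
$A{\left(F \right)} = \frac{15}{2} - \frac{5 F}{6}$ ($A{\left(F \right)} = \left(\left(- \frac{1}{2} - \frac{F}{6}\right) + 2\right) \left(-7 + 12\right) = \left(\frac{3}{2} - \frac{F}{6}\right) 5 = \frac{15}{2} - \frac{5 F}{6}$)
$P{\left(g,h \right)} = -2 + g + h$ ($P{\left(g,h \right)} = -2 + \left(h + g\right) = -2 + \left(g + h\right) = -2 + g + h$)
$- 467 P{\left(\frac{1}{21 - 9},23 \right)} + A{\left(-22 \right)} = - 467 \left(-2 + \frac{1}{21 - 9} + 23\right) + \left(\frac{15}{2} - - \frac{55}{3}\right) = - 467 \left(-2 + \frac{1}{12} + 23\right) + \left(\frac{15}{2} + \frac{55}{3}\right) = - 467 \left(-2 + \frac{1}{12} + 23\right) + \frac{155}{6} = \left(-467\right) \frac{253}{12} + \frac{155}{6} = - \frac{118151}{12} + \frac{155}{6} = - \frac{117841}{12}$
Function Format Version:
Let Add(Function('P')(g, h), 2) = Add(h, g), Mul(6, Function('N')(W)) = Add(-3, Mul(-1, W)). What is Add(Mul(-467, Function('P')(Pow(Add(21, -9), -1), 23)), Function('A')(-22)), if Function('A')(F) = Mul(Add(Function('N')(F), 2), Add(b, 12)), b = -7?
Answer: Rational(-117841, 12) ≈ -9820.1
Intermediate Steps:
Function('N')(W) = Add(Rational(-1, 2), Mul(Rational(-1, 6), W)) (Function('N')(W) = Mul(Rational(1, 6), Add(-3, Mul(-1, W))) = Add(Rational(-1, 2), Mul(Rational(-1, 6), W)))
Function('A')(F) = Add(Rational(15, 2), Mul(Rational(-5, 6), F)) (Function('A')(F) = Mul(Add(Add(Rational(-1, 2), Mul(Rational(-1, 6), F)), 2), Add(-7, 12)) = Mul(Add(Rational(3, 2), Mul(Rational(-1, 6), F)), 5) = Add(Rational(15, 2), Mul(Rational(-5, 6), F)))
Function('P')(g, h) = Add(-2, g, h) (Function('P')(g, h) = Add(-2, Add(h, g)) = Add(-2, Add(g, h)) = Add(-2, g, h))
Add(Mul(-467, Function('P')(Pow(Add(21, -9), -1), 23)), Function('A')(-22)) = Add(Mul(-467, Add(-2, Pow(Add(21, -9), -1), 23)), Add(Rational(15, 2), Mul(Rational(-5, 6), -22))) = Add(Mul(-467, Add(-2, Pow(12, -1), 23)), Add(Rational(15, 2), Rational(55, 3))) = Add(Mul(-467, Add(-2, Rational(1, 12), 23)), Rational(155, 6)) = Add(Mul(-467, Rational(253, 12)), Rational(155, 6)) = Add(Rational(-118151, 12), Rational(155, 6)) = Rational(-117841, 12)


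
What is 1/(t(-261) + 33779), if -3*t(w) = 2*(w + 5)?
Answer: 3/101849 ≈ 2.9455e-5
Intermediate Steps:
t(w) = -10/3 - 2*w/3 (t(w) = -2*(w + 5)/3 = -2*(5 + w)/3 = -(10 + 2*w)/3 = -10/3 - 2*w/3)
1/(t(-261) + 33779) = 1/((-10/3 - 2/3*(-261)) + 33779) = 1/((-10/3 + 174) + 33779) = 1/(512/3 + 33779) = 1/(101849/3) = 3/101849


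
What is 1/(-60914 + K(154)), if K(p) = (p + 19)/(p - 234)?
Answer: -80/4873293 ≈ -1.6416e-5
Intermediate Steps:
K(p) = (19 + p)/(-234 + p)
1/(-60914 + K(154)) = 1/(-60914 + (19 + 154)/(-234 + 154)) = 1/(-60914 + 173/(-80)) = 1/(-60914 - 1/80*173) = 1/(-60914 - 173/80) = 1/(-4873293/80) = -80/4873293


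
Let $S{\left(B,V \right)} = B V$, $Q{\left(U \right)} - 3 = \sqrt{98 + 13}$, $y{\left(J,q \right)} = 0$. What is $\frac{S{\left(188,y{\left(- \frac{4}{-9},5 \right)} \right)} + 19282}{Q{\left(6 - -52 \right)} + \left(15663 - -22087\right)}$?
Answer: $\frac{363976673}{712644449} - \frac{9641 \sqrt{111}}{712644449} \approx 0.5106$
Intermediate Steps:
$Q{\left(U \right)} = 3 + \sqrt{111}$ ($Q{\left(U \right)} = 3 + \sqrt{98 + 13} = 3 + \sqrt{111}$)
$\frac{S{\left(188,y{\left(- \frac{4}{-9},5 \right)} \right)} + 19282}{Q{\left(6 - -52 \right)} + \left(15663 - -22087\right)} = \frac{188 \cdot 0 + 19282}{\left(3 + \sqrt{111}\right) + \left(15663 - -22087\right)} = \frac{0 + 19282}{\left(3 + \sqrt{111}\right) + \left(15663 + 22087\right)} = \frac{19282}{\left(3 + \sqrt{111}\right) + 37750} = \frac{19282}{37753 + \sqrt{111}}$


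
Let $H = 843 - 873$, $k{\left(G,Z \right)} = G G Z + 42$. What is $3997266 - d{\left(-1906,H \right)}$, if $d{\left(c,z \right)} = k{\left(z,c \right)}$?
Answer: $5712624$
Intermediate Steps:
$k{\left(G,Z \right)} = 42 + Z G^{2}$ ($k{\left(G,Z \right)} = G^{2} Z + 42 = Z G^{2} + 42 = 42 + Z G^{2}$)
$H = -30$
$d{\left(c,z \right)} = 42 + c z^{2}$
$3997266 - d{\left(-1906,H \right)} = 3997266 - \left(42 - 1906 \left(-30\right)^{2}\right) = 3997266 - \left(42 - 1715400\right) = 3997266 - -1715358 = 3997266 + 1715358 = 5712624$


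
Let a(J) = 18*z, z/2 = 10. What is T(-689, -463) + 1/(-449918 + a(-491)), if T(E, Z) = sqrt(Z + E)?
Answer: -1/449558 + 24*I*sqrt(2) ≈ -2.2244e-6 + 33.941*I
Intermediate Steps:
z = 20 (z = 2*10 = 20)
a(J) = 360 (a(J) = 18*20 = 360)
T(E, Z) = sqrt(E + Z)
T(-689, -463) + 1/(-449918 + a(-491)) = sqrt(-689 - 463) + 1/(-449918 + 360) = sqrt(-1152) + 1/(-449558) = 24*I*sqrt(2) - 1/449558 = -1/449558 + 24*I*sqrt(2)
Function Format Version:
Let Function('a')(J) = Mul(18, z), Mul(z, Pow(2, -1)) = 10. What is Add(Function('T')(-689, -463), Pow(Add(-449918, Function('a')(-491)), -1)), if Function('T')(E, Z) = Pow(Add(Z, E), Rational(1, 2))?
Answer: Add(Rational(-1, 449558), Mul(24, I, Pow(2, Rational(1, 2)))) ≈ Add(-2.2244e-6, Mul(33.941, I))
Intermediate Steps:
z = 20 (z = Mul(2, 10) = 20)
Function('a')(J) = 360 (Function('a')(J) = Mul(18, 20) = 360)
Function('T')(E, Z) = Pow(Add(E, Z), Rational(1, 2))
Add(Function('T')(-689, -463), Pow(Add(-449918, Function('a')(-491)), -1)) = Add(Pow(Add(-689, -463), Rational(1, 2)), Pow(Add(-449918, 360), -1)) = Add(Pow(-1152, Rational(1, 2)), Pow(-449558, -1)) = Add(Mul(24, I, Pow(2, Rational(1, 2))), Rational(-1, 449558)) = Add(Rational(-1, 449558), Mul(24, I, Pow(2, Rational(1, 2))))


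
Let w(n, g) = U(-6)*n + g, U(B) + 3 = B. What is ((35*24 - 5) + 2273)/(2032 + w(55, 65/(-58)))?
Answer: 180264/89081 ≈ 2.0236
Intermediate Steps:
U(B) = -3 + B
w(n, g) = g - 9*n (w(n, g) = (-3 - 6)*n + g = -9*n + g = g - 9*n)
((35*24 - 5) + 2273)/(2032 + w(55, 65/(-58))) = ((35*24 - 5) + 2273)/(2032 + (65/(-58) - 9*55)) = ((840 - 5) + 2273)/(2032 + (65*(-1/58) - 495)) = (835 + 2273)/(2032 + (-65/58 - 495)) = 3108/(2032 - 28775/58) = 3108/(89081/58) = 3108*(58/89081) = 180264/89081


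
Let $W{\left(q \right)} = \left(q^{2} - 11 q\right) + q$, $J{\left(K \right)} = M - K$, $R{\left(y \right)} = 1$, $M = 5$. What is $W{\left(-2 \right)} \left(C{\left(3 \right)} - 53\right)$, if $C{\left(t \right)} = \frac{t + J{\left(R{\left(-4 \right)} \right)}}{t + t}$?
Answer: $-1244$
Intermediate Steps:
$J{\left(K \right)} = 5 - K$
$W{\left(q \right)} = q^{2} - 10 q$
$C{\left(t \right)} = \frac{4 + t}{2 t}$ ($C{\left(t \right)} = \frac{t + \left(5 - 1\right)}{t + t} = \frac{t + \left(5 - 1\right)}{2 t} = \left(t + 4\right) \frac{1}{2 t} = \left(4 + t\right) \frac{1}{2 t} = \frac{4 + t}{2 t}$)
$W{\left(-2 \right)} \left(C{\left(3 \right)} - 53\right) = - 2 \left(-10 - 2\right) \left(\frac{4 + 3}{2 \cdot 3} - 53\right) = \left(-2\right) \left(-12\right) \left(\frac{1}{2} \cdot \frac{1}{3} \cdot 7 - 53\right) = 24 \left(\frac{7}{6} - 53\right) = 24 \left(- \frac{311}{6}\right) = -1244$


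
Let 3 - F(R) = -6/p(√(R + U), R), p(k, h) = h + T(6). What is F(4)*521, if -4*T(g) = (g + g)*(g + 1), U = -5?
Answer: 23445/17 ≈ 1379.1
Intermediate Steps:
T(g) = -g*(1 + g)/2 (T(g) = -(g + g)*(g + 1)/4 = -2*g*(1 + g)/4 = -g*(1 + g)/2)
p(k, h) = -21 + h (p(k, h) = h - ½*6*(1 + 6) = h - ½*6*7 = h - 21 = -21 + h)
F(R) = 3 + 6/(-21 + R) (F(R) = 3 - (-6)/(-21 + R) = 3 + 6/(-21 + R))
F(4)*521 = (3*(-19 + 4)/(-21 + 4))*521 = (3*(-15)/(-17))*521 = (3*(-1/17)*(-15))*521 = (45/17)*521 = 23445/17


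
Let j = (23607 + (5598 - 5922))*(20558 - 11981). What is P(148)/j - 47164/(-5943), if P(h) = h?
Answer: 3139523692096/395602314471 ≈ 7.9361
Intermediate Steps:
j = 199698291 (j = (23607 - 324)*8577 = 23283*8577 = 199698291)
P(148)/j - 47164/(-5943) = 148/199698291 - 47164/(-5943) = 148*(1/199698291) - 47164*(-1/5943) = 148/199698291 + 47164/5943 = 3139523692096/395602314471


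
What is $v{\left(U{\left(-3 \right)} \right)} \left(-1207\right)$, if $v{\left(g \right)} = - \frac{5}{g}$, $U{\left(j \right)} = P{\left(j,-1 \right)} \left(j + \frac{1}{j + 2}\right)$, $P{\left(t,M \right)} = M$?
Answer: $\frac{6035}{4} \approx 1508.8$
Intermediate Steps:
$U{\left(j \right)} = - j - \frac{1}{2 + j}$ ($U{\left(j \right)} = - (j + \frac{1}{j + 2}) = - (j + \frac{1}{2 + j}) = - j - \frac{1}{2 + j}$)
$v{\left(U{\left(-3 \right)} \right)} \left(-1207\right) = - \frac{5}{\frac{1}{2 - 3} \left(-1 - \left(-3\right)^{2} - -6\right)} \left(-1207\right) = - \frac{5}{\frac{1}{-1} \left(-1 - 9 + 6\right)} \left(-1207\right) = - \frac{5}{\left(-1\right) \left(-1 - 9 + 6\right)} \left(-1207\right) = - \frac{5}{\left(-1\right) \left(-4\right)} \left(-1207\right) = - \frac{5}{4} \left(-1207\right) = \left(-5\right) \frac{1}{4} \left(-1207\right) = \left(- \frac{5}{4}\right) \left(-1207\right) = \frac{6035}{4}$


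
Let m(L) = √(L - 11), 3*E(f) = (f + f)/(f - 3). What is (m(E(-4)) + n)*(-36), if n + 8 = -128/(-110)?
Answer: 13536/55 - 12*I*√4683/7 ≈ 246.11 - 117.31*I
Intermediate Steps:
n = -376/55 (n = -8 - 128/(-110) = -8 - 128*(-1/110) = -8 + 64/55 = -376/55 ≈ -6.8364)
E(f) = 2*f/(3*(-3 + f)) (E(f) = ((f + f)/(f - 3))/3 = ((2*f)/(-3 + f))/3 = (2*f/(-3 + f))/3 = 2*f/(3*(-3 + f)))
m(L) = √(-11 + L)
(m(E(-4)) + n)*(-36) = (√(-11 + (⅔)*(-4)/(-3 - 4)) - 376/55)*(-36) = (√(-11 + (⅔)*(-4)/(-7)) - 376/55)*(-36) = (√(-11 + (⅔)*(-4)*(-⅐)) - 376/55)*(-36) = (√(-11 + 8/21) - 376/55)*(-36) = (√(-223/21) - 376/55)*(-36) = (I*√4683/21 - 376/55)*(-36) = (-376/55 + I*√4683/21)*(-36) = 13536/55 - 12*I*√4683/7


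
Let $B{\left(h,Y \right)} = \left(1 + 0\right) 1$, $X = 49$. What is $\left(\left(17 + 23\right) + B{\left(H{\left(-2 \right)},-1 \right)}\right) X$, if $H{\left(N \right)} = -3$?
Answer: $2009$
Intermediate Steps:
$B{\left(h,Y \right)} = 1$ ($B{\left(h,Y \right)} = 1 \cdot 1 = 1$)
$\left(\left(17 + 23\right) + B{\left(H{\left(-2 \right)},-1 \right)}\right) X = \left(\left(17 + 23\right) + 1\right) 49 = \left(40 + 1\right) 49 = 41 \cdot 49 = 2009$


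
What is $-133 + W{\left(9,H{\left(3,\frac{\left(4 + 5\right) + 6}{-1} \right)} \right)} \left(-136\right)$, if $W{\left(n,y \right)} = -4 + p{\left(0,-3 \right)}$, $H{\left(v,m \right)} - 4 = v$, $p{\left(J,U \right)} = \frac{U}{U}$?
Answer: $275$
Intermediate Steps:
$p{\left(J,U \right)} = 1$
$H{\left(v,m \right)} = 4 + v$
$W{\left(n,y \right)} = -3$ ($W{\left(n,y \right)} = -4 + 1 = -3$)
$-133 + W{\left(9,H{\left(3,\frac{\left(4 + 5\right) + 6}{-1} \right)} \right)} \left(-136\right) = -133 - -408 = -133 + 408 = 275$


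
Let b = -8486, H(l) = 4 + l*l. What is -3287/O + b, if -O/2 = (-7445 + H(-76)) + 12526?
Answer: -184329605/21722 ≈ -8485.8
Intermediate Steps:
H(l) = 4 + l²
O = -21722 (O = -2*((-7445 + (4 + (-76)²)) + 12526) = -2*((-7445 + (4 + 5776)) + 12526) = -2*((-7445 + 5780) + 12526) = -2*(-1665 + 12526) = -2*10861 = -21722)
-3287/O + b = -3287/(-21722) - 8486 = -3287*(-1/21722) - 8486 = 3287/21722 - 8486 = -184329605/21722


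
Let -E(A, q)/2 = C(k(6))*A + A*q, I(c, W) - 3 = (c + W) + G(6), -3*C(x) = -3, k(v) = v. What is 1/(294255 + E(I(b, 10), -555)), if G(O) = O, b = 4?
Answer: 1/319739 ≈ 3.1276e-6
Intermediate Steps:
C(x) = 1 (C(x) = -1/3*(-3) = 1)
I(c, W) = 9 + W + c (I(c, W) = 3 + ((c + W) + 6) = 3 + ((W + c) + 6) = 3 + (6 + W + c) = 9 + W + c)
E(A, q) = -2*A - 2*A*q (E(A, q) = -2*(1*A + A*q) = -2*(A + A*q) = -2*A - 2*A*q)
1/(294255 + E(I(b, 10), -555)) = 1/(294255 - 2*(9 + 10 + 4)*(1 - 555)) = 1/(294255 - 2*23*(-554)) = 1/(294255 + 25484) = 1/319739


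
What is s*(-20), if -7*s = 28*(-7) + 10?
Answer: -3720/7 ≈ -531.43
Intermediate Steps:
s = 186/7 (s = -(28*(-7) + 10)/7 = -(-196 + 10)/7 = -⅐*(-186) = 186/7 ≈ 26.571)
s*(-20) = (186/7)*(-20) = -3720/7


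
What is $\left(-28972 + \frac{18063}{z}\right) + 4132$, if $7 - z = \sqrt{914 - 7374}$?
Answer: $- \frac{161557119}{6509} + \frac{36126 i \sqrt{1615}}{6509} \approx -24821.0 + 223.04 i$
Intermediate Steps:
$z = 7 - 2 i \sqrt{1615}$ ($z = 7 - \sqrt{914 - 7374} = 7 - \sqrt{-6460} = 7 - 2 i \sqrt{1615} \approx 7.0 - 80.374 i$)
$\left(-28972 + \frac{18063}{z}\right) + 4132 = \left(-28972 + \frac{18063}{7 - 2 i \sqrt{1615}}\right) + 4132 = -24840 + \frac{18063}{7 - 2 i \sqrt{1615}}$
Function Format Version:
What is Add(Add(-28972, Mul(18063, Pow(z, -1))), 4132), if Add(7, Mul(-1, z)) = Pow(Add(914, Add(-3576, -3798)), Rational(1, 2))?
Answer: Add(Rational(-161557119, 6509), Mul(Rational(36126, 6509), I, Pow(1615, Rational(1, 2)))) ≈ Add(-24821., Mul(223.04, I))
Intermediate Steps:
z = Add(7, Mul(-2, I, Pow(1615, Rational(1, 2)))) (z = Add(7, Mul(-1, Pow(Add(914, Add(-3576, -3798)), Rational(1, 2)))) = Add(7, Mul(-1, Pow(Add(914, -7374), Rational(1, 2)))) = Add(7, Mul(-1, Pow(-6460, Rational(1, 2)))) = Add(7, Mul(-1, Mul(2, I, Pow(1615, Rational(1, 2))))) = Add(7, Mul(-2, I, Pow(1615, Rational(1, 2)))) ≈ Add(7.0000, Mul(-80.374, I)))
Add(Add(-28972, Mul(18063, Pow(z, -1))), 4132) = Add(Add(-28972, Mul(18063, Pow(Add(7, Mul(-2, I, Pow(1615, Rational(1, 2)))), -1))), 4132) = Add(-24840, Mul(18063, Pow(Add(7, Mul(-2, I, Pow(1615, Rational(1, 2)))), -1)))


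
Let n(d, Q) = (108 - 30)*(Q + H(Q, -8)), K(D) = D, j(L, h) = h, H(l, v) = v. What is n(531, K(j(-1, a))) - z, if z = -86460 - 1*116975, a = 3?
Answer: 203045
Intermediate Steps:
z = -203435 (z = -86460 - 116975 = -203435)
n(d, Q) = -624 + 78*Q (n(d, Q) = (108 - 30)*(Q - 8) = 78*(-8 + Q) = -624 + 78*Q)
n(531, K(j(-1, a))) - z = (-624 + 78*3) - 1*(-203435) = (-624 + 234) + 203435 = -390 + 203435 = 203045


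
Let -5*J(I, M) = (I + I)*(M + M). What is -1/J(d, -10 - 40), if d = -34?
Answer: 1/1360 ≈ 0.00073529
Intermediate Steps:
J(I, M) = -4*I*M/5 (J(I, M) = -(I + I)*(M + M)/5 = -2*I*2*M/5 = -4*I*M/5)
-1/J(d, -10 - 40) = -1/((-⅘*(-34)*(-10 - 40))) = -1/((-⅘*(-34)*(-50))) = -1/(-1360) = -1*(-1/1360) = 1/1360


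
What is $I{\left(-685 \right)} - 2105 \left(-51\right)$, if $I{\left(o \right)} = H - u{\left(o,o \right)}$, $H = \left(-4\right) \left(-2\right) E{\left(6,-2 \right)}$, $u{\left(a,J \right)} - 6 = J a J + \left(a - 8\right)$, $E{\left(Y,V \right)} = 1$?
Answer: $321527175$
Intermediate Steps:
$u{\left(a,J \right)} = -2 + a + a J^{2}$ ($u{\left(a,J \right)} = 6 + \left(J a J + \left(a - 8\right)\right) = 6 + \left(a J^{2} + \left(-8 + a\right)\right) = 6 + \left(-8 + a + a J^{2}\right) = -2 + a + a J^{2}$)
$H = 8$ ($H = \left(-4\right) \left(-2\right) 1 = 8 \cdot 1 = 8$)
$I{\left(o \right)} = 10 - o - o^{3}$ ($I{\left(o \right)} = 8 - \left(-2 + o + o o^{2}\right) = 8 - \left(-2 + o + o^{3}\right) = 10 - o - o^{3}$)
$I{\left(-685 \right)} - 2105 \left(-51\right) = \left(10 - -685 - \left(-685\right)^{3}\right) - 2105 \left(-51\right) = \left(10 + 685 - -321419125\right) - -107355 = \left(10 + 685 + 321419125\right) + 107355 = 321419820 + 107355 = 321527175$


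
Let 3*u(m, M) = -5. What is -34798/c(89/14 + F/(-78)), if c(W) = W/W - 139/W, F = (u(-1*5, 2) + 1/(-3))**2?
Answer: 119809514/72451 ≈ 1653.7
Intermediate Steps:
u(m, M) = -5/3 (u(m, M) = (1/3)*(-5) = -5/3)
F = 4 (F = (-5/3 + 1/(-3))**2 = (-5/3 - 1/3)**2 = (-2)**2 = 4)
c(W) = 1 - 139/W
-34798/c(89/14 + F/(-78)) = -34798*(89/14 + 4/(-78))/(-139 + (89/14 + 4/(-78))) = -34798*(89*(1/14) + 4*(-1/78))/(-139 + (89*(1/14) + 4*(-1/78))) = -34798*(89/14 - 2/39)/(-139 + (89/14 - 2/39)) = -34798*3443/(546*(-139 + 3443/546)) = -34798/((546/3443)*(-72451/546)) = -34798/(-72451/3443) = -34798*(-3443/72451) = 119809514/72451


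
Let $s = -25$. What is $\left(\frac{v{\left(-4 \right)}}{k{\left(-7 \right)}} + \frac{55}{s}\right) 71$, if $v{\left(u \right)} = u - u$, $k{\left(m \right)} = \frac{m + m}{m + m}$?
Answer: $- \frac{781}{5} \approx -156.2$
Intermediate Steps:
$k{\left(m \right)} = 1$ ($k{\left(m \right)} = \frac{2 m}{2 m} = 2 m \frac{1}{2 m} = 1$)
$v{\left(u \right)} = 0$
$\left(\frac{v{\left(-4 \right)}}{k{\left(-7 \right)}} + \frac{55}{s}\right) 71 = \left(\frac{0}{1} + \frac{55}{-25}\right) 71 = \left(0 \cdot 1 + 55 \left(- \frac{1}{25}\right)\right) 71 = \left(0 - \frac{11}{5}\right) 71 = \left(- \frac{11}{5}\right) 71 = - \frac{781}{5}$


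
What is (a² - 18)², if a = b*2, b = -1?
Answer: 196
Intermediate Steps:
a = -2 (a = -1*2 = -2)
(a² - 18)² = ((-2)² - 18)² = (4 - 18)² = (-14)² = 196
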